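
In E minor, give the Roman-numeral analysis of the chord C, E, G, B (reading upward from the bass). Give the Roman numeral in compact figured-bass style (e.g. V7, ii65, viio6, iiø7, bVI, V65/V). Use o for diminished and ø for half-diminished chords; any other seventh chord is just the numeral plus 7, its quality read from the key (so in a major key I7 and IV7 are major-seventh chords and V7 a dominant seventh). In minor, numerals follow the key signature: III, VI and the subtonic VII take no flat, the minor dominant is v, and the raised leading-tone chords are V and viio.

VI7

Stacked in thirds the chord is C-E-G-B: a major seventh chord on C.
In E minor, C is the submediant; the diatonic major seventh chord there is VI7.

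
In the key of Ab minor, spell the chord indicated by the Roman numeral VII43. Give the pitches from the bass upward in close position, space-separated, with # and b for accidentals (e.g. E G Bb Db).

The numeral's case and figure indicate a dominant seventh chord. In Ab minor its root, the subtonic, is Gb.
That chord is spelled Gb-Bb-Db-Fb.
With the 43 figure the chord is in second inversion; from the bass Db upward in close position it reads Db-Fb-Gb-Bb.

Db Fb Gb Bb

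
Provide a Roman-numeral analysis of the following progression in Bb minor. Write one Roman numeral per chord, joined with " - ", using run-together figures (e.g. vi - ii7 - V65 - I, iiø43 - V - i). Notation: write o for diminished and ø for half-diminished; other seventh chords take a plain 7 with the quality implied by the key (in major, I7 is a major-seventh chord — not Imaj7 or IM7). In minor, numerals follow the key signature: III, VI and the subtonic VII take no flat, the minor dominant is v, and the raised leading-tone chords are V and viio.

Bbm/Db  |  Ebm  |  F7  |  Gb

i6 - iv - V7 - VI

Bbm/Db: minor triad on Bb = scale degree 1 → i6.
Ebm has root Eb, degree 4 in Bb minor, so iv.
F7 has root F, degree 5 in Bb minor, so V7.
Gb has root Gb, degree 6 in Bb minor, so VI.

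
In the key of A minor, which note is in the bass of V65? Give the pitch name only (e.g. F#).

G#

V in A minor has root E; the chord is E-G#-B-D.
The figure 65 means first inversion — the third is in the bass.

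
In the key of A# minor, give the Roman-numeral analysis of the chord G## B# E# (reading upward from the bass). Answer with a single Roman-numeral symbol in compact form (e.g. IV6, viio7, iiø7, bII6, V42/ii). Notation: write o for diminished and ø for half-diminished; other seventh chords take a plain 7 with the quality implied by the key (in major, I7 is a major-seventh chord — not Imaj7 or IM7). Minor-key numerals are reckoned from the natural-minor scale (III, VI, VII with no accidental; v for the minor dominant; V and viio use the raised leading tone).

V6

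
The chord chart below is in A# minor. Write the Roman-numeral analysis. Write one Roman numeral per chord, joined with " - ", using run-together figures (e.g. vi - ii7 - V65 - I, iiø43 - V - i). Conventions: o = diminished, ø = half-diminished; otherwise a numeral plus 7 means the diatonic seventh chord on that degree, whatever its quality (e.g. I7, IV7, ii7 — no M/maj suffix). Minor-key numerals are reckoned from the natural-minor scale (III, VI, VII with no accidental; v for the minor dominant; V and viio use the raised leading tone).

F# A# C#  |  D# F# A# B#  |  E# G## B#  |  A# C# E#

VI - iiø65 - V - i

F#-A#-C#: major triad on F# = scale degree 6 → VI.
D#-F#-A#-B#: root B# is the supertonic; half-diminished seventh chord there is iiø65.
E#-G##-B#: root E# is the dominant; major triad there is V.
A#-C#-E#: minor triad on A# = scale degree 1 → i.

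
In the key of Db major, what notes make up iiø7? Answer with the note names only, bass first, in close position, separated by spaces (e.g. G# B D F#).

Eb Gb Bbb Db

iiø7 is the half-diminished supertonic seventh, borrowed from the parallel minor. In Db major that root is Eb.
So the chord is Eb-Gb-Bbb-Db, a half-diminished seventh chord.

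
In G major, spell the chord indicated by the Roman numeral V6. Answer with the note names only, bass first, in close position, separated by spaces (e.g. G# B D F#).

F# A D

In G major, scale degree 5 is D, and the diatonic chord built there is a major triad.
Stacking thirds from D gives D-F#-A.
The figured bass 6 indicates first inversion, placing the third (F#) in the bass: F#-A-D.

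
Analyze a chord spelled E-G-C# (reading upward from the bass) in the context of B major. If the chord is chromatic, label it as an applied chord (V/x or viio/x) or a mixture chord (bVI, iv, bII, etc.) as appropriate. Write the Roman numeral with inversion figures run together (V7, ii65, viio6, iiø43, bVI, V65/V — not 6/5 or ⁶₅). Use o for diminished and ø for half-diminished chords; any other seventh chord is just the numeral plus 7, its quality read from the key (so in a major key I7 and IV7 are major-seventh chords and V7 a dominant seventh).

Stacked in thirds the chord is C#-E-G: a diminished triad on C#.
C# is the second degree of B major. This is the diminished supertonic triad, borrowed from the parallel minor.
With E in the bass the chord is in first inversion, so the figured bass is 6.

iio6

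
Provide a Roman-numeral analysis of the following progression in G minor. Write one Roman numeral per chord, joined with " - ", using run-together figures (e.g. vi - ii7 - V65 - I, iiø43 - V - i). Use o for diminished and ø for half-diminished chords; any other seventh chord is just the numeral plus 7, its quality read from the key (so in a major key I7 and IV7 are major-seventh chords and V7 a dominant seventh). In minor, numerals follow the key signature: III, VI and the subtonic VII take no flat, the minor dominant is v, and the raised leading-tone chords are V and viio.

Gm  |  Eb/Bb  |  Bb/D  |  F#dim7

i - VI64 - III6 - viio7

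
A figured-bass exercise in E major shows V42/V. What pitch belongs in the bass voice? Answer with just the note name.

E

The applied chord V42/V is rooted on F#: F#-A#-C#-E.
The figure 42 means third inversion — the seventh is in the bass.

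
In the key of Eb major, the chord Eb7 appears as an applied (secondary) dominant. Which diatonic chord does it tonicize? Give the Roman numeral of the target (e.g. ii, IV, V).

The chord is a dominant seventh chord on Eb.
A dominant resolves down a perfect fifth: Eb → Ab. In Eb major, Ab is scale degree 4, i.e. IV.

IV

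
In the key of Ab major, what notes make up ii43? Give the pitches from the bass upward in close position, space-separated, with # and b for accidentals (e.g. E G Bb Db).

F Ab Bb Db

In Ab major, scale degree 2 is Bb, and the diatonic chord built there is a minor seventh chord.
Stacking thirds from Bb gives Bb-Db-F-Ab.
With the 43 figure the chord is in second inversion; from the bass F upward in close position it reads F-Ab-Bb-Db.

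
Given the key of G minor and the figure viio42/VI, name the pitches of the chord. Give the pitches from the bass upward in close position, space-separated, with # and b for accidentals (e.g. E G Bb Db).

The slash marks an applied leading-tone chord: viio of VI. In G minor, VI is Eb, so the leading tone to it is D, a half step below.
Building a fully diminished seventh chord on D gives D-F-Ab-Cb.
With the 42 figure the chord is in third inversion; from the bass Cb upward in close position it reads Cb-D-F-Ab.

Cb D F Ab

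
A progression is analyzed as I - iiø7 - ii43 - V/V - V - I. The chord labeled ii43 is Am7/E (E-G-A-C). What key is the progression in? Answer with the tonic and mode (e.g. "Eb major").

G major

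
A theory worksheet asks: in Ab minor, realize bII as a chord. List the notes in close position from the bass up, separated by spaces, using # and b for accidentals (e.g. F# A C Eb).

Scale degree 2 in Ab minor is Bb; lowering it a half step gives Bbb. bII is the Neapolitan chord — a major triad on the lowered second degree.
So the chord is Bbb-Db-Fb, a major triad.

Bbb Db Fb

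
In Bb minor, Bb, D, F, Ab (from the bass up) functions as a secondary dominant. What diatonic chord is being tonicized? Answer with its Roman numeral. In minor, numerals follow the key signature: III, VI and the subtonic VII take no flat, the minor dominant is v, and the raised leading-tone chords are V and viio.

iv

The chord is a dominant seventh chord on Bb.
A dominant resolves down a perfect fifth: Bb → Eb. In Bb minor, Eb is scale degree 4, i.e. iv.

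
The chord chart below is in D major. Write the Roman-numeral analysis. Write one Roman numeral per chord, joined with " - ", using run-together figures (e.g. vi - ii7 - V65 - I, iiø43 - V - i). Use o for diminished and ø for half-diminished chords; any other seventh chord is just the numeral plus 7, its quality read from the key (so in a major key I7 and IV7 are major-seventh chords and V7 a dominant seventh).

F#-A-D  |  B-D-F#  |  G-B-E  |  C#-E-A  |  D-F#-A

I6 - vi - ii6 - V6 - I

F#-A-D: root D is the tonic; major triad there is I6.
B-D-F#: minor triad on B = scale degree 6 → vi.
G-B-E has root E, degree 2 in D major, so ii6.
C#-E-A: major triad on A = scale degree 5 → V6.
D-F#-A: major triad on D = scale degree 1 → I.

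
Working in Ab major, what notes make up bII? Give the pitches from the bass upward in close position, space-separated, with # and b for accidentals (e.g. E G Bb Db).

Bbb Db Fb

bII is the Neapolitan chord — a major triad on the lowered second degree. In Ab major that root is Bbb.
So the chord is Bbb-Db-Fb, a major triad.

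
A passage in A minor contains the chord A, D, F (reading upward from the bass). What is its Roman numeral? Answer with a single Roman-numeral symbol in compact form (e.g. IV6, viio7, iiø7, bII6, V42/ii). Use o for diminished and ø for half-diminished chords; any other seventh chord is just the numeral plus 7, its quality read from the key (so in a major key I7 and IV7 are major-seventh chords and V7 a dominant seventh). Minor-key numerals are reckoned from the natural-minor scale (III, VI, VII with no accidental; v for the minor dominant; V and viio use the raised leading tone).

iv64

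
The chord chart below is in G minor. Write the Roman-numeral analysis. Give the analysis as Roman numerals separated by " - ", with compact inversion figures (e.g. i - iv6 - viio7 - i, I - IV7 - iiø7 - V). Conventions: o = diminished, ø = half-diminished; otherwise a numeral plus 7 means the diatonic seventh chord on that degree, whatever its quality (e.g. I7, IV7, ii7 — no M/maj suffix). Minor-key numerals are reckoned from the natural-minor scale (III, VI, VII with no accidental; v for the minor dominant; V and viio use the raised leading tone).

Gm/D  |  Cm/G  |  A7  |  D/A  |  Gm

i64 - iv64 - V7/V - V64 - i

Gm/D: root G is the tonic; minor triad there is i64.
Cm/G: minor triad on C = scale degree 4 → iv64.
A7: a dominant seventh chord on A, the applied dominant of V → V7/V.
D/A: root D is the dominant; major triad there is V64.
Gm: root G is the tonic; minor triad there is i.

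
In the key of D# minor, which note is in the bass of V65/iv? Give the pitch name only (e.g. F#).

The applied chord V65/iv is rooted on D#: D#-F##-A#-C#.
The figure 65 means first inversion — the third is in the bass.

F##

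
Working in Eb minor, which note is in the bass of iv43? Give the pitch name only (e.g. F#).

Eb

iv in Eb minor has root Ab; the chord is Ab-Cb-Eb-Gb.
The figure 43 means second inversion — the fifth is in the bass.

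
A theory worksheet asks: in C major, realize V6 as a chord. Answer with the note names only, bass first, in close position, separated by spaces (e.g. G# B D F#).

B D G

In C major, the fifth degree is G, and the diatonic chord built there is a major triad.
That chord is spelled G-B-D.
With the 6 figure the chord is in first inversion; from the bass B upward in close position it reads B-D-G.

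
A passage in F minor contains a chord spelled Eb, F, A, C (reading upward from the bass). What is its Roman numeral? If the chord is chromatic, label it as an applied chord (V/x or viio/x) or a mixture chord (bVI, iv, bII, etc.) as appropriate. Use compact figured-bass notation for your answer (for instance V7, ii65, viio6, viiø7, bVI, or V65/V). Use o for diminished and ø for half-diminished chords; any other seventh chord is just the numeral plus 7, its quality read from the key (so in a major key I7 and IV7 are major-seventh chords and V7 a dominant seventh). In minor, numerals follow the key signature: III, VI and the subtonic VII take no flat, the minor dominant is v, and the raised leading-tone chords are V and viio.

V42/iv

The pitches F-A-C-Eb form a dominant seventh chord rooted on F.
F is not a diatonic chord root with this quality in F minor, but it lies a perfect fifth above Bb (iv), so the chord functions as an applied dominant of iv.
With Eb in the bass the chord is in third inversion, so the figured bass is 42.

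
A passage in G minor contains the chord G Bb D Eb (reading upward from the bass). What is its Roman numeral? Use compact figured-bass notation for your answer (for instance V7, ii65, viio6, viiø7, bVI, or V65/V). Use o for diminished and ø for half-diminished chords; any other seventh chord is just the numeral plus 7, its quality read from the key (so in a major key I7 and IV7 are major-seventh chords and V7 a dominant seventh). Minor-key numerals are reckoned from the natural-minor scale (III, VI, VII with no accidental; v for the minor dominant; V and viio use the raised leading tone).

VI65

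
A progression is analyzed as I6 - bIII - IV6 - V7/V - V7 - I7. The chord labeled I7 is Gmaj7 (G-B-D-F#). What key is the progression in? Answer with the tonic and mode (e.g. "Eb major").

G major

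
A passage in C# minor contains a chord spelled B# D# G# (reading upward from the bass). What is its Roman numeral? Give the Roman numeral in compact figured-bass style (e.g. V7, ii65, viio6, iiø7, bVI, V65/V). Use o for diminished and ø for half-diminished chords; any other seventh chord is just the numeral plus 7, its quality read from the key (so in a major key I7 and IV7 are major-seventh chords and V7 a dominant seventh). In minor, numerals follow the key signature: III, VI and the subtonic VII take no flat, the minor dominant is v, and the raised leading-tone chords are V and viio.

The pitches G#-B#-D# form a major triad rooted on G#.
In C# minor, G# is the dominant; the diatonic major triad there is V.
With B# in the bass the chord is in first inversion, so the figured bass is 6.

V6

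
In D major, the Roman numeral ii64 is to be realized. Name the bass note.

ii in D major has root E; the chord is E-G-B.
The figure 64 means second inversion — the fifth is in the bass.

B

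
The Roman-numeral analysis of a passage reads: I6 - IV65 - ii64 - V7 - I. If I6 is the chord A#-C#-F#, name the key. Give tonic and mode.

The chord F#/A# is a major triad rooted on F#; its label is I6.
If F# is scale degree 1 and the mode makes that degree carry a major triad, the tonic is F# and the mode is major.

F# major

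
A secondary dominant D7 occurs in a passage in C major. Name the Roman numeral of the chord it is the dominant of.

V

The chord is a dominant seventh chord on D.
A dominant resolves down a perfect fifth: D → G. In C major, G is scale degree 5, i.e. V.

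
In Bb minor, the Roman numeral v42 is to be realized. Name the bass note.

v in Bb minor has root F; the chord is F-Ab-C-Eb.
The figure 42 means third inversion — the seventh is in the bass.

Eb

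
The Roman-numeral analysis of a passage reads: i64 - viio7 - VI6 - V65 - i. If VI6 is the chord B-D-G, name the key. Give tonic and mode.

B minor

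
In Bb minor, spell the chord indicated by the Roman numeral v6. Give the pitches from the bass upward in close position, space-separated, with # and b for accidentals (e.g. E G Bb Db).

The numeral's case and figure indicate a minor triad. In Bb minor its root, the dominant, is F.
Stacking thirds from F gives F-Ab-C.
The figured bass 6 indicates first inversion, placing the third (Ab) in the bass: Ab-C-F.

Ab C F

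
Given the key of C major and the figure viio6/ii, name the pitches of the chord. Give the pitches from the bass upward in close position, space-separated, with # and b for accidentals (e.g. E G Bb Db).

viio6/ii is a secondary leading-tone chord. The target ii is D in C major; the applied chord is rooted a semitone below, on C#.
Building a diminished triad on C# gives C#-E-G.
The figured bass 6 indicates first inversion, placing the third (E) in the bass: E-G-C#.

E G C#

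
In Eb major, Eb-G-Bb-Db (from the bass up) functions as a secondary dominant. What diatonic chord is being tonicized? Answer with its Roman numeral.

The chord is a dominant seventh chord on Eb.
A dominant resolves down a perfect fifth: Eb → Ab. In Eb major, Ab is scale degree 4, i.e. IV.

IV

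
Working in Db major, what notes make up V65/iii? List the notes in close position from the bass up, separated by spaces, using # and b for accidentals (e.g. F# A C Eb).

E G Bb C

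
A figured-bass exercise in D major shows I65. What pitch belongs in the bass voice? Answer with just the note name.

I in D major has root D; the chord is D-F#-A-C#.
The figure 65 means first inversion — the third is in the bass.

F#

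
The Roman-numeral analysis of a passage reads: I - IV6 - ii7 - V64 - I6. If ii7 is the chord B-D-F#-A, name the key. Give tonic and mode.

A major

ii7 is given as B-D-F#-A — a minor seventh chord with root B.
Counting down one scale step from B places the tonic on A; a minor seventh chord on degree 2 is diatonic only in major.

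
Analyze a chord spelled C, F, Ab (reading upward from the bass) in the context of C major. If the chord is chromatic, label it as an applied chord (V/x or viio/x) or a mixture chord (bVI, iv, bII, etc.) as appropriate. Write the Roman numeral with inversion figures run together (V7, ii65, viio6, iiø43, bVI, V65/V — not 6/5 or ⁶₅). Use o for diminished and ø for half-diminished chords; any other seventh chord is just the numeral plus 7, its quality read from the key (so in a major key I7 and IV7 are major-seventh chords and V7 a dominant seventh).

iv64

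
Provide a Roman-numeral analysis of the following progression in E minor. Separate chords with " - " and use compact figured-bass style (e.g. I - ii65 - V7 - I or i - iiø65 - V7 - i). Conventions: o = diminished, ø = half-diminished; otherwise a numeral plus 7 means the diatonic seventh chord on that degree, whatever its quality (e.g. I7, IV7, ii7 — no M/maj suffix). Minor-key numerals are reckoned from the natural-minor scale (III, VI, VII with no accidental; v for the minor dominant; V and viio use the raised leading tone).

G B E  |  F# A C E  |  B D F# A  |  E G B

i6 - iiø7 - v7 - i

G-B-E: minor triad on E = scale degree 1 → i6.
F#-A-C-E: root F# is the supertonic; half-diminished seventh chord there is iiø7.
B-D-F#-A: minor seventh chord on B = scale degree 5 → v7.
E-G-B: minor triad on E = scale degree 1 → i.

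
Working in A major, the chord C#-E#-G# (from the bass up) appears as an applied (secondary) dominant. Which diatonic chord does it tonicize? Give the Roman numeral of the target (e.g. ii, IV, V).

The chord is a major triad on C#.
A dominant resolves down a perfect fifth: C# → F#. In A major, F# is scale degree 6, i.e. vi.

vi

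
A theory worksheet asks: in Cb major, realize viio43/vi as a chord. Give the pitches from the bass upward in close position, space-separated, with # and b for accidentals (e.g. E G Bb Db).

viio43/vi is a secondary leading-tone chord. The target vi is Ab in Cb major; the applied chord is rooted a semitone below, on G.
Building a fully diminished seventh chord on G gives G-Bb-Db-Fb.
The figured bass 43 indicates second inversion, placing the fifth (Db) in the bass: Db-Fb-G-Bb.

Db Fb G Bb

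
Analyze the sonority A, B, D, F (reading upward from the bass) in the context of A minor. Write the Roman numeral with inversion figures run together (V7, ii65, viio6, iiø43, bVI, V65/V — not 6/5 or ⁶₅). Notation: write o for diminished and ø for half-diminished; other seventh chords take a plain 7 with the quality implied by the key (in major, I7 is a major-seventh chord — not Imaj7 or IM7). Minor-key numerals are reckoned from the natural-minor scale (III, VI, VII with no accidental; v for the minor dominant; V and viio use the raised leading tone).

Stacked in thirds the chord is B-D-F-A: a half-diminished seventh chord on B.
In A minor, B is the supertonic; the diatonic half-diminished seventh chord there is iiø7.
With A in the bass the chord is in third inversion, so the figured bass is 42.

iiø42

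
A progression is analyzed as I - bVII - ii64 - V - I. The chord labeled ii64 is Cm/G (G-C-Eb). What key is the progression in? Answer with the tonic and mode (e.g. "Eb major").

Bb major

ii64 is given as G-C-Eb — a minor triad with root C.
Counting down one scale step from C places the tonic on Bb; a minor triad on degree 2 is diatonic only in major.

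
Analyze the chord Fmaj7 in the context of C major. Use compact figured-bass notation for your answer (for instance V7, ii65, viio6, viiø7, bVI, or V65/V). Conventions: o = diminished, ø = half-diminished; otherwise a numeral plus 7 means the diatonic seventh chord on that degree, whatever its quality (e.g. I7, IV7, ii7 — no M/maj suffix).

Stacked in thirds the chord is F-A-C-E: a major seventh chord on F.
In C major, F is the subdominant; the diatonic major seventh chord there is IV7.

IV7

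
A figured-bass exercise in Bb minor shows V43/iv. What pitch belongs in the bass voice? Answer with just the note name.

The applied chord V43/iv is rooted on Bb: Bb-D-F-Ab.
The figure 43 means second inversion — the fifth is in the bass.

F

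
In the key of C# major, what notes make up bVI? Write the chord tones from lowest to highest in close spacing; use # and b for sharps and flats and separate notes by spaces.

A C# E

bVI is a major triad on the lowered sixth degree, borrowed from the parallel minor. In C# major that root is A.
So the chord is A-C#-E, a major triad.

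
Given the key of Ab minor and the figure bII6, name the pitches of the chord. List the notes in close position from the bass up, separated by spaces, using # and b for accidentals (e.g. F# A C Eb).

Db Fb Bbb

Scale degree 2 in Ab minor is Bb; lowering it a half step gives Bbb. bII6 is the Neapolitan sixth — a major triad on the lowered second degree, here in its customary first inversion.
So the chord is Bbb-Db-Fb.
The figured bass 6 indicates first inversion, placing the third (Db) in the bass: Db-Fb-Bbb.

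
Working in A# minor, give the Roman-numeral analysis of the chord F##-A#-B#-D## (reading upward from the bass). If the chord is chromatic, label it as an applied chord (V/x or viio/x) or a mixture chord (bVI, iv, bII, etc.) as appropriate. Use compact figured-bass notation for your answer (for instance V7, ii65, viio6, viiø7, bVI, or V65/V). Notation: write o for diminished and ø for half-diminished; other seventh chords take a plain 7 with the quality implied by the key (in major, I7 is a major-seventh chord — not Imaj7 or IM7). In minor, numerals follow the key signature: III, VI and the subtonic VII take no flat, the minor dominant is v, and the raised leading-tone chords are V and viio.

V43/V

The pitches B#-D##-F##-A# form a dominant seventh chord rooted on B#.
B# is not a diatonic chord root with this quality in A# minor, but it lies a perfect fifth above E# (V), so the chord functions as an applied dominant of V.
With F## in the bass the chord is in second inversion, so the figured bass is 43.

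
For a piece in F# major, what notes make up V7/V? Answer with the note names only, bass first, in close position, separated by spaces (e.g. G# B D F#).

G# B# D# F#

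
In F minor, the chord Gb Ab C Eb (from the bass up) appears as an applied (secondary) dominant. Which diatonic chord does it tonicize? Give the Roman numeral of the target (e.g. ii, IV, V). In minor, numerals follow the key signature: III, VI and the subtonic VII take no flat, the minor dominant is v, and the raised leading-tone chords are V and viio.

VI

The chord is a dominant seventh chord on Ab.
A dominant resolves down a perfect fifth: Ab → Db. In F minor, Db is scale degree 6, i.e. VI.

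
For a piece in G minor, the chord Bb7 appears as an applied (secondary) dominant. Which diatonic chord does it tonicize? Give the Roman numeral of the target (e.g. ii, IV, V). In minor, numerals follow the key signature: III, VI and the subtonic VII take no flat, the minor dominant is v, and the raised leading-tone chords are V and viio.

The chord is a dominant seventh chord on Bb.
A dominant resolves down a perfect fifth: Bb → Eb. In G minor, Eb is scale degree 6, i.e. VI.

VI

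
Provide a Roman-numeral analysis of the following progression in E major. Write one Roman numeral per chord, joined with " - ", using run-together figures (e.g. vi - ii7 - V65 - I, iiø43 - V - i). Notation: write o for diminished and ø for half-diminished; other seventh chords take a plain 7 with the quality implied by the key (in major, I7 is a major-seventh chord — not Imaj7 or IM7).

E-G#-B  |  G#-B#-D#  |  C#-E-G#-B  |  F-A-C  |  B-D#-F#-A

I - V/vi - vi7 - bII - V7

E-G#-B: major triad on E = scale degree 1 → I.
G#-B#-D#: a major triad on G#, the applied dominant of vi → V/vi.
C#-E-G#-B has root C#, degree 6 in E major, so vi7.
F-A-C: F with this quality isn't in the key; a major triad on b2 is the Neapolitan chord, bII.
B-D#-F#-A: dominant seventh chord on B = scale degree 5 → V7.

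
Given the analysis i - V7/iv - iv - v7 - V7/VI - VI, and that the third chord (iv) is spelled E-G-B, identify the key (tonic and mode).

The chord Em is a minor triad rooted on E; its label is iv.
If E is scale degree 4 and the mode makes that degree carry a minor triad, the tonic is B and the mode is minor.

B minor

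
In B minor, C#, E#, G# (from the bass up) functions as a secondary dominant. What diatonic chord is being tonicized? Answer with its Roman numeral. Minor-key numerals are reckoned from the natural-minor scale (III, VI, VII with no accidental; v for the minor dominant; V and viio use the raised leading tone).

The chord is a major triad on C#.
A dominant resolves down a perfect fifth: C# → F#. In B minor, F# is scale degree 5, i.e. V.

V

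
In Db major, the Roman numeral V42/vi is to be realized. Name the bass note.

Eb

The applied chord V42/vi is rooted on F: F-A-C-Eb.
The figure 42 means third inversion — the seventh is in the bass.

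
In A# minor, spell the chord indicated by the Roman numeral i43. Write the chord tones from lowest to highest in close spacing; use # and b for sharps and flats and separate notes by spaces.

The numeral's case and figure indicate a minor seventh chord. In A# minor its root, scale degree 1, is A#.
That chord is spelled A#-C#-E#-G#.
The figured bass 43 indicates second inversion, placing the fifth (E#) in the bass: E#-G#-A#-C#.

E# G# A# C#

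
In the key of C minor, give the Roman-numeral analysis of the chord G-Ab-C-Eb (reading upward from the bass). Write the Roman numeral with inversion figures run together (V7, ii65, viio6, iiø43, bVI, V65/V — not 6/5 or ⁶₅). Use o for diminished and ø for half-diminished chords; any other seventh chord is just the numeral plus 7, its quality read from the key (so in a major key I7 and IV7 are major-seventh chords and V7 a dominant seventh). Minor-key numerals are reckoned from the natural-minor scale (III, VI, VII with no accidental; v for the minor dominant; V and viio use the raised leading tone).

VI42

Stacked in thirds the chord is Ab-C-Eb-G: a major seventh chord on Ab.
In C minor, Ab is the submediant; the diatonic major seventh chord there is VI7.
With G in the bass the chord is in third inversion, so the figured bass is 42.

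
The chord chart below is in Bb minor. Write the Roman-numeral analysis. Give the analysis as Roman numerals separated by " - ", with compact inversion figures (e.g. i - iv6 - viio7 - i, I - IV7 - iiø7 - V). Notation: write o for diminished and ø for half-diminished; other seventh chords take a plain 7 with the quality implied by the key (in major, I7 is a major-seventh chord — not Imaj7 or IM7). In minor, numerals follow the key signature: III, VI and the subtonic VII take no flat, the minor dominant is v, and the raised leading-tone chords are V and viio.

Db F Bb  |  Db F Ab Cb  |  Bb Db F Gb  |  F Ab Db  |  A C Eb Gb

i6 - V7/VI - VI65 - III6 - viio7

Db-F-Bb has root Bb, degree 1 in Bb minor, so i6.
Db-F-Ab-Cb: a dominant seventh chord on Db, the applied dominant of VI → V7/VI.
Bb-Db-F-Gb: major seventh chord on Gb = scale degree 6 → VI65.
F-Ab-Db: root Db is the mediant; major triad there is III6.
A-C-Eb-Gb: root A is the leading tone; fully diminished seventh chord there is viio7.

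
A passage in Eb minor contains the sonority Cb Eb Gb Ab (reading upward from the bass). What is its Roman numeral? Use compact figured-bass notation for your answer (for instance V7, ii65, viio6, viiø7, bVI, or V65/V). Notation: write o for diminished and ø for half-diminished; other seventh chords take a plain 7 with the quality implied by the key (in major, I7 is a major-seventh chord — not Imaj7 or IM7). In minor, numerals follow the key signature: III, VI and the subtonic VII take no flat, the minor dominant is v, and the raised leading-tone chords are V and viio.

Stacked in thirds the chord is Ab-Cb-Eb-Gb: a minor seventh chord on Ab.
In Eb minor, Ab is the subdominant; the diatonic minor seventh chord there is iv7.
With Cb in the bass the chord is in first inversion, so the figured bass is 65.

iv65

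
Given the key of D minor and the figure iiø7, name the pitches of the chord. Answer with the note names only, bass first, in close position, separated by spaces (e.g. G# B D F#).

E G Bb D

The numeral's case and figure indicate a half-diminished seventh chord. In D minor its root, the supertonic, is E.
That chord is spelled E-G-Bb-D.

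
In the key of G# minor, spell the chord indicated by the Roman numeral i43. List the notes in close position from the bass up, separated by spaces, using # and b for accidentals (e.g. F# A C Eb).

In G# minor, the first degree is G#, and the diatonic chord built there is a minor seventh chord.
Stacking thirds from G# gives G#-B-D#-F#.
With the 43 figure the chord is in second inversion; from the bass D# upward in close position it reads D#-F#-G#-B.

D# F# G# B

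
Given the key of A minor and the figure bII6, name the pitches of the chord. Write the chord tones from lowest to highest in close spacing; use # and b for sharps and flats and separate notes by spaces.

Scale degree 2 in A minor is B; lowering it a half step gives Bb. bII6 is the Neapolitan sixth — a major triad on the lowered second degree, here in its customary first inversion.
So the chord is Bb-D-F, a major triad.
The figured bass 6 indicates first inversion, placing the third (D) in the bass: D-F-Bb.

D F Bb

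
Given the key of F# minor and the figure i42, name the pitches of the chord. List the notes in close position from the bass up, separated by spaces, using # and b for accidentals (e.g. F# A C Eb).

E F# A C#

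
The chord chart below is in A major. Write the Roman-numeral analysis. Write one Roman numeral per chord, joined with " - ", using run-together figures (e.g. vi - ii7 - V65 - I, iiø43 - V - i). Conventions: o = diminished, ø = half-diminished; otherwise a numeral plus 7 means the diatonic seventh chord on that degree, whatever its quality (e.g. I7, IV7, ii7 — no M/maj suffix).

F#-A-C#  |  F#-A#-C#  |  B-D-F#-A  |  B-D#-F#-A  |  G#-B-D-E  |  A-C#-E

F#-A-C# has root F#, degree 6 in A major, so vi.
F#-A#-C# is the secondary dominant of ii (major triad on F#): V/ii.
B-D-F#-A has root B, degree 2 in A major, so ii7.
B-D#-F#-A is the secondary dominant of V (dominant seventh chord on B): V7/V.
G#-B-D-E: root E is the dominant; dominant seventh chord there is V65.
A-C#-E has root A, degree 1 in A major, so I.

vi - V/ii - ii7 - V7/V - V65 - I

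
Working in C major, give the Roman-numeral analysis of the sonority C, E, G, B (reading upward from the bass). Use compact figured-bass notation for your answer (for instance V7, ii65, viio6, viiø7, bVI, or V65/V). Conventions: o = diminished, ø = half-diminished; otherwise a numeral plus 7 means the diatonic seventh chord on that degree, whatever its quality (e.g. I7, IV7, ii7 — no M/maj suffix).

I7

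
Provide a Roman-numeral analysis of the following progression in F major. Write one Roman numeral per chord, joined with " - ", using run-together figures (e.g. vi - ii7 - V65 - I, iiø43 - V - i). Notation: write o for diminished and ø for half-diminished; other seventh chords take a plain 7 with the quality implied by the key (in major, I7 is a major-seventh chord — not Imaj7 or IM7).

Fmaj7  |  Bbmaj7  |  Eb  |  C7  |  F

Fmaj7: root F is the tonic; major seventh chord there is I7.
Bbmaj7: major seventh chord on Bb = scale degree 4 → IV7.
Eb is non-diatonic — bVII, a mixture chord from F minor.
C7: dominant seventh chord on C = scale degree 5 → V7.
F: root F is the tonic; major triad there is I.

I7 - IV7 - bVII - V7 - I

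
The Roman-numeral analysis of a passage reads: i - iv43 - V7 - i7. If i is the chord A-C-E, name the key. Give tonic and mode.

A minor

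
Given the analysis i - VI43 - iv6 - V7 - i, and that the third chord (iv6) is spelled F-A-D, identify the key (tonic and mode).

A minor

The anchor chord is a minor triad on D, labeled iv6.
If D is scale degree 4 and the mode makes that degree carry a minor triad, the tonic is A and the mode is minor.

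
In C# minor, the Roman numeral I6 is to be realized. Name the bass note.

E#

I in C# minor has root C#; the chord is C#-E#-G#.
The figure 6 means first inversion — the third is in the bass.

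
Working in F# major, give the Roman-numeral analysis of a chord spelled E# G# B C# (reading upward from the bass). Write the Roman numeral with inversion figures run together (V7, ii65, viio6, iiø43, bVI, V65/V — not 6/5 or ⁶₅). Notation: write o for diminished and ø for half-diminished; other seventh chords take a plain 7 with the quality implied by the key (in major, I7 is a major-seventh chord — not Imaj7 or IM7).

The pitches C#-E#-G#-B form a dominant seventh chord rooted on C#.
C# is scale degree 5 in F# major, and a dominant seventh chord on that degree is written V7.
With E# in the bass the chord is in first inversion, so the figured bass is 65.

V65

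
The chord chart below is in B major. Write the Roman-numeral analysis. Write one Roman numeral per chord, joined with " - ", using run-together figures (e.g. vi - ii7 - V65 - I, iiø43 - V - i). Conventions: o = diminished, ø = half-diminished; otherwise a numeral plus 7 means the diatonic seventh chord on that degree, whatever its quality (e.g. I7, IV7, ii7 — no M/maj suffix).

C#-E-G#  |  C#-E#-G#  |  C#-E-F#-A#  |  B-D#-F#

C#-E-G#: minor triad on C# = scale degree 2 → ii.
C#-E#-G#: a major triad on C#, the applied dominant of V → V/V.
C#-E-F#-A#: dominant seventh chord on F# = scale degree 5 → V43.
B-D#-F#: major triad on B = scale degree 1 → I.

ii - V/V - V43 - I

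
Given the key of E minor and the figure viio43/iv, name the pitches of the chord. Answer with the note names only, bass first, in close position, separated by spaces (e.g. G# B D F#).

The slash marks an applied leading-tone chord: viio of iv. In E minor, iv is A, so the leading tone to it is G#, a half step below.
Building a fully diminished seventh chord on G# gives G#-B-D-F.
With the 43 figure the chord is in second inversion; from the bass D upward in close position it reads D-F-G#-B.

D F G# B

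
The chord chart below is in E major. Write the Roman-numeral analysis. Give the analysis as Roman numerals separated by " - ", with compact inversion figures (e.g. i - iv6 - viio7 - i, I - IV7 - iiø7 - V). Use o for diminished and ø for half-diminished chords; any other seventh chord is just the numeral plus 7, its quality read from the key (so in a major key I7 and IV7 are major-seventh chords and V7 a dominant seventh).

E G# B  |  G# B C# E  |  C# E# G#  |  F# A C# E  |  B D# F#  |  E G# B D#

E-G#-B: major triad on E = scale degree 1 → I.
G#-B-C#-E: root C# is the submediant; minor seventh chord there is vi43.
C#-E#-G#: a major triad on C#, the applied dominant of ii → V/ii.
F#-A-C#-E: root F# is the supertonic; minor seventh chord there is ii7.
B-D#-F# has root B, degree 5 in E major, so V.
E-G#-B-D#: root E is the tonic; major seventh chord there is I7.

I - vi43 - V/ii - ii7 - V - I7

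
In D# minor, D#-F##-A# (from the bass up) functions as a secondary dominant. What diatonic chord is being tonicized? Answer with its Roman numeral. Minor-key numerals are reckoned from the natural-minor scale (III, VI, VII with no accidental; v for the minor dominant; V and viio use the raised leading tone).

iv

The chord is a major triad on D#.
A dominant resolves down a perfect fifth: D# → G#. In D# minor, G# is scale degree 4, i.e. iv.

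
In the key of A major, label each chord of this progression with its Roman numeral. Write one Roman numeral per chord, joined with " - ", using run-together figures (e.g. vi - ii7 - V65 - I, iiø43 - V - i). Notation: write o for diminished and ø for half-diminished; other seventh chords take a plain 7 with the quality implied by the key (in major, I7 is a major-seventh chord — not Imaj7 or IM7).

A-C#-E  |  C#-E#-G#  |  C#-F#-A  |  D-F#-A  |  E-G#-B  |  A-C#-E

A-C#-E: major triad on A = scale degree 1 → I.
C#-E#-G#: a major triad on C#, the applied dominant of vi → V/vi.
C#-F#-A: minor triad on F# = scale degree 6 → vi64.
D-F#-A: major triad on D = scale degree 4 → IV.
E-G#-B: root E is the dominant; major triad there is V.
A-C#-E: major triad on A = scale degree 1 → I.

I - V/vi - vi64 - IV - V - I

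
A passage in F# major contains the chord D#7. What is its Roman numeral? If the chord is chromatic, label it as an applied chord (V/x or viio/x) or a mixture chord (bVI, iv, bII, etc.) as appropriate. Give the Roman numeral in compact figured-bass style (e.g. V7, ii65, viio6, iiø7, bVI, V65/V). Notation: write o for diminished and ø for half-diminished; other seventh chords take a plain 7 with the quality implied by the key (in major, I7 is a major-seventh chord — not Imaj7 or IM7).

V7/ii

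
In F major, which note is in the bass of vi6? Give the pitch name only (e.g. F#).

vi in F major has root D; the chord is D-F-A.
The figure 6 means first inversion — the third is in the bass.

F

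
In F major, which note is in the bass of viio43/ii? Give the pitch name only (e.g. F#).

C

The applied chord viio43/ii is rooted on F#: F#-A-C-Eb.
The figure 43 means second inversion — the fifth is in the bass.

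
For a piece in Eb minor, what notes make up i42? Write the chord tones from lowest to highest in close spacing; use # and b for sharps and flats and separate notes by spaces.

Db Eb Gb Bb

In Eb minor, scale degree 1 is Eb, and the diatonic chord built there is a minor seventh chord.
Stacking thirds from Eb gives Eb-Gb-Bb-Db.
With the 42 figure the chord is in third inversion; from the bass Db upward in close position it reads Db-Eb-Gb-Bb.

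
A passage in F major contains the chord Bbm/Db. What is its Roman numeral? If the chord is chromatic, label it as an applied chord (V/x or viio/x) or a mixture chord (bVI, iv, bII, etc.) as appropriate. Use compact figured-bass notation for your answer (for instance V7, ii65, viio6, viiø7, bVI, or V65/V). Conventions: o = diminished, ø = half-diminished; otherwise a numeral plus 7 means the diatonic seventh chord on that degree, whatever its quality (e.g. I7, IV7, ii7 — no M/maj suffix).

iv6

Stacked in thirds the chord is Bb-Db-F: a minor triad on Bb.
Bb is the fourth degree of F major. This is the minor subdominant, borrowed from the parallel minor.
With Db in the bass the chord is in first inversion, so the figured bass is 6.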